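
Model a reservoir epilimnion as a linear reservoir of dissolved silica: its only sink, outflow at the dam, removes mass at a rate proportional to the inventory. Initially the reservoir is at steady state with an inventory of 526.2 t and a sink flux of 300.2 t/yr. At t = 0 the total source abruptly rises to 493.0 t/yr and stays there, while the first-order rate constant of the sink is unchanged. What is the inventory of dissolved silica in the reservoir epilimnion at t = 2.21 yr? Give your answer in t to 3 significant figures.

τ = M₀/F₀ = 526.2/300.2 = 1.753 yr; rate constant k = 1/τ.
New steady state M_∞ = F₁/k = F₁·τ = 493.0 × 1.753 = 864.15 t.
M(t) = M_∞ + (M₀ − M_∞)·e^(−t/τ); t/τ = 2.21/1.753 = 1.261, so e^(−t/τ) = 0.2834.
M(t) = 864.15 − 337.9 × 0.2834 = 768.36 t.

768 t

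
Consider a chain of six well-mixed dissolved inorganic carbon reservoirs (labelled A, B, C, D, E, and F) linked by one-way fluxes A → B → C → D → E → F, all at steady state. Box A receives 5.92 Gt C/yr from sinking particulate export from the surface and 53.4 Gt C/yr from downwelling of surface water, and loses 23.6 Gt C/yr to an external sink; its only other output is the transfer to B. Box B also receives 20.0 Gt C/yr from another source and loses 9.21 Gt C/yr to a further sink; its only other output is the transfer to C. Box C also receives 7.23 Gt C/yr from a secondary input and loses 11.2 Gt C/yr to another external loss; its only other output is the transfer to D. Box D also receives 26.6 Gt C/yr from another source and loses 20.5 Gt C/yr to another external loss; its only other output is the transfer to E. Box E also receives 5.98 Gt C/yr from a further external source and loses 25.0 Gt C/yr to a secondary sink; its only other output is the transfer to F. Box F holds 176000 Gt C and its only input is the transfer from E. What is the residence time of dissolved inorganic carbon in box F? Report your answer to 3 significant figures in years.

Box A: F(A→B) = (5.92 + 53.4) − 23.6 = 35.720 Gt C/yr.
Box B: F(B→C) = (35.720 + 20.0) − 9.21 = 46.510 Gt C/yr.
Box C: F(C→D) = (46.510 + 7.23) − 11.2 = 42.540 Gt C/yr.
Box D: F(D→E) = (42.540 + 26.6) − 20.5 = 48.640 Gt C/yr.
Box E: F(E→F) = (48.640 + 5.98) − 25.0 = 29.620 Gt C/yr.
Box F throughput = its input = 29.620 Gt C/yr; τ = 176000 / 29.620 = 5942 yr.

5940 yr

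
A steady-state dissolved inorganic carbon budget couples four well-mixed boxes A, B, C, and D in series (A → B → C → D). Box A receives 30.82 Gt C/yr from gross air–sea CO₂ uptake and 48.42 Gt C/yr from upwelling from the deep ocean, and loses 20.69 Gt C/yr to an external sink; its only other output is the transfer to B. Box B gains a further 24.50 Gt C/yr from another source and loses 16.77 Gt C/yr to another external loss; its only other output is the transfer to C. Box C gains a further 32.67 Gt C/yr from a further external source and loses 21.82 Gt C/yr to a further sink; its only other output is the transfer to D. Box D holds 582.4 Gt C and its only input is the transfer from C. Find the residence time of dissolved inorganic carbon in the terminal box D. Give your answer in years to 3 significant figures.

Box A: F(A→B) = (30.82 + 48.42) − 20.69 = 58.550 Gt C/yr.
Box B: F(B→C) = (58.550 + 24.50) − 16.77 = 66.280 Gt C/yr.
Box C: F(C→D) = (66.280 + 32.67) − 21.82 = 77.130 Gt C/yr.
Box D throughput = its input = 77.130 Gt C/yr; τ = 582.4 / 77.130 = 7.551 yr.

7.55 yr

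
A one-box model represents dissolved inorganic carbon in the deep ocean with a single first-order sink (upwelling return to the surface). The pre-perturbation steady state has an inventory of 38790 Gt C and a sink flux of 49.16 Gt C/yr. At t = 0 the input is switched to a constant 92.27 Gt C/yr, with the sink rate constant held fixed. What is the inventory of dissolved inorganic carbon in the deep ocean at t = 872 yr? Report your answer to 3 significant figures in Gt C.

The sink rate constant is k = F₀/M₀ = 49.16/38790 = 0.001267 yr⁻¹.
Solving dM/dt = F₁ − kM with M(0) = M₀ gives M(t) = F₁/k + (M₀ − F₁/k)·e^(−kt).
F₁/k = 92.27/0.001267 = 72806 Gt C; kt = 0.001267 × 872 = 1.105, e^(−kt) = 0.3312.
M(872) = 72806 + (38790 − 72806) × 0.3312 = 72806 − 11270 = 61541 Gt C.

61500 Gt C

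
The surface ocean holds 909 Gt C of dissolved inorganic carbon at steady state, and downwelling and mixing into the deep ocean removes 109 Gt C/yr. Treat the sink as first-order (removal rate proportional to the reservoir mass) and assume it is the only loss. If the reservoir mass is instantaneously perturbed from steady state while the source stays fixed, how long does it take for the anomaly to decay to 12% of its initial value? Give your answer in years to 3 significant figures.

For a linear reservoir the anomaly decays as exp(−t/τ) with τ = M/F = 909/109 = 8.339 yr.
exp(−t/τ) = 0.12 ⇒ t = −τ ln(0.12) = 8.339 × 2.120 = 17.68 yr.

17.7 yr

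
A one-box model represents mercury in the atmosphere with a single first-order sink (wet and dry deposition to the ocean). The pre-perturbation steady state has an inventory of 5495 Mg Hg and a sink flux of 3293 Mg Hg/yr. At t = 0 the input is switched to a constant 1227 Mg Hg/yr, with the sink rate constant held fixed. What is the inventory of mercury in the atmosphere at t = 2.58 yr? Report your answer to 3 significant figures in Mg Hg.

2780 Mg Hg

The sink rate constant is k = F₀/M₀ = 3293/5495 = 0.5993 yr⁻¹.
Solving dM/dt = F₁ − kM with M(0) = M₀ gives M(t) = F₁/k + (M₀ − F₁/k)·e^(−kt).
F₁/k = 1227/0.5993 = 2047.5 Mg Hg; kt = 0.5993 × 2.58 = 1.546, e^(−kt) = 0.2131.
M(2.58) = 2047.5 + (5495 − 2047.5) × 0.2131 = 2047.5 + 734.6 = 2782.1 Mg Hg.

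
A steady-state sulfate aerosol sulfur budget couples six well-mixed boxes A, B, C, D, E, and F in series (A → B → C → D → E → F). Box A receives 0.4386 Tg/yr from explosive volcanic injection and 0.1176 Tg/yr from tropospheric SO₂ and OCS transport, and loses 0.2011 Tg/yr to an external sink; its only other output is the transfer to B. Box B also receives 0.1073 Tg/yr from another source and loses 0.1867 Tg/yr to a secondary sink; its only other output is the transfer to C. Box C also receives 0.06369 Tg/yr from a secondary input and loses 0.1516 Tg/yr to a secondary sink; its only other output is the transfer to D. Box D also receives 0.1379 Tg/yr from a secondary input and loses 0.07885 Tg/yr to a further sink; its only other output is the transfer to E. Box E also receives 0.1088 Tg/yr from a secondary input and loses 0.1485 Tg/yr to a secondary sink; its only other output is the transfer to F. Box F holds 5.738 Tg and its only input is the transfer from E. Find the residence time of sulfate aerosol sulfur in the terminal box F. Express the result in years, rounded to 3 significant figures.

27.7 yr

Box A: F(A→B) = (0.4386 + 0.1176) − 0.2011 = 0.35510 Tg/yr.
Box B: F(B→C) = (0.35510 + 0.1073) − 0.1867 = 0.27570 Tg/yr.
Box C: F(C→D) = (0.27570 + 0.06369) − 0.1516 = 0.18779 Tg/yr.
Box D: F(D→E) = (0.18779 + 0.1379) − 0.07885 = 0.24684 Tg/yr.
Box E: F(E→F) = (0.24684 + 0.1088) − 0.1485 = 0.20714 Tg/yr.
Box F throughput = its input = 0.20714 Tg/yr; τ = 5.738 / 0.20714 = 27.70 yr.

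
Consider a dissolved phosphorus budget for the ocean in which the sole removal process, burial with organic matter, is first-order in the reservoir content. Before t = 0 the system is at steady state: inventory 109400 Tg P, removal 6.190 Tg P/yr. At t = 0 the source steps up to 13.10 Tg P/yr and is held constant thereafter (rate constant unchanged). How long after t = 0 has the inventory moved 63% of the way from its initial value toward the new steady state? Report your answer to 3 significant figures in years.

τ = M₀/F₀ = 109400/6.190 = 17670 yr.
The remaining gap fraction is e^(−t/τ); 63% covered ⇒ e^(−t/τ) = 0.370.
t = −τ ln(0.370) = 17670 × 0.9943 = 17570 yr.

17600 yr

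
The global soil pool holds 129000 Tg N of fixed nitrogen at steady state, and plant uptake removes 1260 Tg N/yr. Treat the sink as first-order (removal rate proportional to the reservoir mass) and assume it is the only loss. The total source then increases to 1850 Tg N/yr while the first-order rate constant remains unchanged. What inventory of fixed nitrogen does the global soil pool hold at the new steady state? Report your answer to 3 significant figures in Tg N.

189000 Tg N

Rate constant k = F/M = 1260 / 129000 = 0.009767 yr⁻¹.
At the new steady state, source = k·M_new ⇒ M_new = 1850 / 0.009767 = 189400 Tg N.
(Equivalently M_new = M × F_new/F_old = 129000 × 1850/1260.)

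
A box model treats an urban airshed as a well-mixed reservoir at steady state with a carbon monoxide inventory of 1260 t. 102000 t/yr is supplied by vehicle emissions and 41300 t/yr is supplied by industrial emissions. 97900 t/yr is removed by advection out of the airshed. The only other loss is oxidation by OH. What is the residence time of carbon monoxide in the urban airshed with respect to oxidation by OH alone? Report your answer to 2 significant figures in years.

0.028 yr

At steady state ΣF_in = ΣF_out.
ΣF_in = 102000 + 41300 = 143300 t/yr.
Oxidation by OH flux = ΣF_in − (97900) = 143300 − 97900 = 45400 t/yr.
τ = M / F = 1260 / 45400 = 0.02775 yr.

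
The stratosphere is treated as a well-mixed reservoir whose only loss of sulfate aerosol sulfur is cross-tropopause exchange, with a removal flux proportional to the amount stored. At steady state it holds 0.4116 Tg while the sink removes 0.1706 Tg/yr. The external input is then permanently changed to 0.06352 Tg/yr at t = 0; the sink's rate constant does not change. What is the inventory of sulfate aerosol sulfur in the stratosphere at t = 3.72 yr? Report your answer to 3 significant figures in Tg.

The sink rate constant is k = F₀/M₀ = 0.1706/0.4116 = 0.4145 yr⁻¹.
Solving dM/dt = F₁ − kM with M(0) = M₀ gives M(t) = F₁/k + (M₀ − F₁/k)·e^(−kt).
F₁/k = 0.06352/0.4145 = 0.15325 Tg; kt = 0.4145 × 3.72 = 1.542, e^(−kt) = 0.2140.
M(3.72) = 0.15325 + (0.4116 − 0.15325) × 0.2140 = 0.15325 + 0.05528 = 0.20853 Tg.

0.209 Tg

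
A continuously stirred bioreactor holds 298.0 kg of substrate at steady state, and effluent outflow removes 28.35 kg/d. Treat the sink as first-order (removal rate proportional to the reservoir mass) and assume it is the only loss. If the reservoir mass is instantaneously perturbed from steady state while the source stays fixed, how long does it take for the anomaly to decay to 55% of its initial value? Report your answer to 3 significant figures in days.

6.28 d

For a linear reservoir the anomaly decays as exp(−t/τ) with τ = M/F = 298.0/28.35 = 10.51 d.
exp(−t/τ) = 0.55 ⇒ t = −τ ln(0.55) = 10.51 × 0.5978 = 6.284 d.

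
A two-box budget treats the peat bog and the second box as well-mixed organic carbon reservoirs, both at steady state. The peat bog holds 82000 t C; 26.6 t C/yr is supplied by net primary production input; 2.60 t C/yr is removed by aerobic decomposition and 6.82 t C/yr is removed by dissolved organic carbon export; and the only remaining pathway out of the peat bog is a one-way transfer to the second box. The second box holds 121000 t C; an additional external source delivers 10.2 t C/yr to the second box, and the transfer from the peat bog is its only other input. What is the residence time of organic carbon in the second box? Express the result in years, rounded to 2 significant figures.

Balance the peat bog: ΣF_in = 26.600 t C/yr.
Transfer to the second box = ΣF_in − (2.60 + 6.82) = 17.180 t C/yr.
Total input to the second box = 17.180 + 10.2 = 27.380 t C/yr; at steady state this equals its total output.
τ = M / F = 121000 / 27.380 = 4419 yr.

4400 yr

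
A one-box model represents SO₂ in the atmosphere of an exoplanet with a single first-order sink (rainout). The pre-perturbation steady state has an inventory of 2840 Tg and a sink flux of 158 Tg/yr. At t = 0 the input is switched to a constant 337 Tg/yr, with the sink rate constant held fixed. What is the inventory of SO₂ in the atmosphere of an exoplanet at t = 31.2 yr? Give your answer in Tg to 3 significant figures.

The sink rate constant is k = F₀/M₀ = 158/2840 = 0.05563 yr⁻¹.
Solving dM/dt = F₁ − kM with M(0) = M₀ gives M(t) = F₁/k + (M₀ − F₁/k)·e^(−kt).
F₁/k = 337/0.05563 = 6057.5 Tg; kt = 0.05563 × 31.2 = 1.736, e^(−kt) = 0.1763.
M(31.2) = 6057.5 + (2840 − 6057.5) × 0.1763 = 6057.5 − 567.1 = 5490.3 Tg.

5490 Tg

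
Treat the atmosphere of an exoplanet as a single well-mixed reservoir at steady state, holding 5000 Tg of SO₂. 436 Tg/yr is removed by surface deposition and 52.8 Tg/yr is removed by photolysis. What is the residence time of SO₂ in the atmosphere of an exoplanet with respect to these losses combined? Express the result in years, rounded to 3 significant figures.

Total removal = 436.0 + 52.80 = 488.80 Tg/yr.
τ = M / ΣF_out = 5000 / 488.80 = 10.23 yr.

10.2 yr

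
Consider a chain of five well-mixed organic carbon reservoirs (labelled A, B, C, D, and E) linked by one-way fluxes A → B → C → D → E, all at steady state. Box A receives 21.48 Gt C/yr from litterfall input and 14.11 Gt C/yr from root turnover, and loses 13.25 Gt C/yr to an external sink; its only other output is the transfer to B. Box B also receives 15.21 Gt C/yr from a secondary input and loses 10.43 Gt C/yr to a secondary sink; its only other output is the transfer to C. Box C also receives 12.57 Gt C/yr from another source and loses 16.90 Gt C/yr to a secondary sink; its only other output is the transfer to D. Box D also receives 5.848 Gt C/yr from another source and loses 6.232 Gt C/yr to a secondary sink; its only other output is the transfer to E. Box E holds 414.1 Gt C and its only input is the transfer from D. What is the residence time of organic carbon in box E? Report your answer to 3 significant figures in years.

18.5 yr

Box A: F(A→B) = (21.48 + 14.11) − 13.25 = 22.340 Gt C/yr.
Box B: F(B→C) = (22.340 + 15.21) − 10.43 = 27.120 Gt C/yr.
Box C: F(C→D) = (27.120 + 12.57) − 16.90 = 22.790 Gt C/yr.
Box D: F(D→E) = (22.790 + 5.848) − 6.232 = 22.406 Gt C/yr.
Box E throughput = its input = 22.406 Gt C/yr; τ = 414.1 / 22.406 = 18.48 yr.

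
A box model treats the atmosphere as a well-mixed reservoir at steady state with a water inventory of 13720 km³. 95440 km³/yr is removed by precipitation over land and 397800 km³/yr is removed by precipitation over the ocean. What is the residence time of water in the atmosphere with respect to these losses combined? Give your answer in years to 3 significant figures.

Total removal = 95440 + 397800 = 493240 km³/yr.
τ = M / ΣF_out = 13720 / 493240 = 0.02782 yr.

0.0278 yr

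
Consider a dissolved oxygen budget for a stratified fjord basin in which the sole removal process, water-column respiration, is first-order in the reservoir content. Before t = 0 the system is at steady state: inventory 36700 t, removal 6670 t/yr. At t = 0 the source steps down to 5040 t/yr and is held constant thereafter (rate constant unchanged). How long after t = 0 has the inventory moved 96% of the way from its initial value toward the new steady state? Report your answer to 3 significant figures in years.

17.7 yr

τ = M₀/F₀ = 36700/6670 = 5.502 yr.
The remaining gap fraction is e^(−t/τ); 96% covered ⇒ e^(−t/τ) = 0.0400.
t = −τ ln(0.0400) = 5.502 × 3.219 = 17.71 yr.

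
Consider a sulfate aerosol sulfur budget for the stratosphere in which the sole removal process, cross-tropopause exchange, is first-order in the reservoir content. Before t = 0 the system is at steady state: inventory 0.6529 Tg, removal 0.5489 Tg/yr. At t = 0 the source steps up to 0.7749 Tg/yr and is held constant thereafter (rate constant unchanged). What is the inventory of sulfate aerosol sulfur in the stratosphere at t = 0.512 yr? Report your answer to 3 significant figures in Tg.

τ = M₀/F₀ = 0.6529/0.5489 = 1.189 yr; rate constant k = 1/τ.
New steady state M_∞ = F₁/k = F₁·τ = 0.7749 × 1.189 = 0.92172 Tg.
M(t) = M_∞ + (M₀ − M_∞)·e^(−t/τ); t/τ = 0.512/1.189 = 0.4304, so e^(−t/τ) = 0.6502.
M(t) = 0.92172 − 0.2688 × 0.6502 = 0.74693 Tg.

0.747 Tg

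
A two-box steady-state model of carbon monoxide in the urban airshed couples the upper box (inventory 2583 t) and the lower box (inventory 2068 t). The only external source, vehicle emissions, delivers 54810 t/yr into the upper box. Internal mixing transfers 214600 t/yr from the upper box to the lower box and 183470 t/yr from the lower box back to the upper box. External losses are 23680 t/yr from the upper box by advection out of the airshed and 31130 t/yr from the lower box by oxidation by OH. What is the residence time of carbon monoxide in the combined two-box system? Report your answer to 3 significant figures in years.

Residence time in the combined system uses the total inventory and the total *external* removal — internal exchanges between the two boxes cancel.
M_total = 2583 + 2068 = 4651.0 t.
ΣF_external_out = 23680 + 31130 = 54810 t/yr.
τ = M_total / ΣF_ext = 4651.0 / 54810 = 0.08486 yr.

0.0849 yr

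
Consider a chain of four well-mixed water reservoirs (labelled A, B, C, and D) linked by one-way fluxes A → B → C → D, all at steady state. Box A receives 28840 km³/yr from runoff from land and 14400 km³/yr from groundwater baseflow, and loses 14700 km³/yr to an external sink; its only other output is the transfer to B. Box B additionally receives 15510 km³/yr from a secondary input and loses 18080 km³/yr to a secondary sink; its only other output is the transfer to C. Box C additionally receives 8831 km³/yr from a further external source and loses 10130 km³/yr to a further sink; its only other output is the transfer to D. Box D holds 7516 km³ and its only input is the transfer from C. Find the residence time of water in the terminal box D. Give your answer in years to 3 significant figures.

0.305 yr

Box A: F(A→B) = (28840 + 14400) − 14700 = 28540 km³/yr.
Box B: F(B→C) = (28540 + 15510) − 18080 = 25970 km³/yr.
Box C: F(C→D) = (25970 + 8831) − 10130 = 24671 km³/yr.
Box D throughput = its input = 24671 km³/yr; τ = 7516 / 24671 = 0.3046 yr.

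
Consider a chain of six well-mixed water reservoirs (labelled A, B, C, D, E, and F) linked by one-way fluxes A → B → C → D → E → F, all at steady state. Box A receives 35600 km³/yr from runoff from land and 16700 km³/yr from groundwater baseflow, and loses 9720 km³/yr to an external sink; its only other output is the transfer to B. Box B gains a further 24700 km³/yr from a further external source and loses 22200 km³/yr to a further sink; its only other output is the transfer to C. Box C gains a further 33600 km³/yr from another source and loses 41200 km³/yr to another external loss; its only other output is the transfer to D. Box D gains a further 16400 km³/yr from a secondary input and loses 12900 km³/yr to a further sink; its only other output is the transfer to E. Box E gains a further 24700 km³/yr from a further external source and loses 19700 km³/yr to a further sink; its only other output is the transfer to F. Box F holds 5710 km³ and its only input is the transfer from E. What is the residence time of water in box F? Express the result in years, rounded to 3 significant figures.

0.124 yr

Box A: F(A→B) = (35600 + 16700) − 9720 = 42580 km³/yr.
Box B: F(B→C) = (42580 + 24700) − 22200 = 45080 km³/yr.
Box C: F(C→D) = (45080 + 33600) − 41200 = 37480 km³/yr.
Box D: F(D→E) = (37480 + 16400) − 12900 = 40980 km³/yr.
Box E: F(E→F) = (40980 + 24700) − 19700 = 45980 km³/yr.
Box F throughput = its input = 45980 km³/yr; τ = 5710 / 45980 = 0.1242 yr.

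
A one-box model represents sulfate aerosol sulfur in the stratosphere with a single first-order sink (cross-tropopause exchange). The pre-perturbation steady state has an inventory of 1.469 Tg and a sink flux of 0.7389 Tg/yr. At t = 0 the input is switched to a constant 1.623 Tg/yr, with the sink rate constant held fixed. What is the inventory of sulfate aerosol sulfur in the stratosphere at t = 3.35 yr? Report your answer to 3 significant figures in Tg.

Residence time τ = M₀/F₀ = 1.988 yr. The eventual steady state is M_∞ = M₀·(F₁/F₀) = 1.469 × 1.623/0.7389 = 3.2267 Tg.
The anomaly ΔM(t) = M(t) − M_∞ decays as ΔM₀·e^(−t/τ) with ΔM₀ = 1.469 − 3.2267 = −1.758 Tg.
At t = 3.35 yr, e^(−t/τ) = e^(−1.685) = 0.1854, so ΔM = −0.3259 Tg and M = 3.2267 − 0.3259 = 2.9007 Tg.

2.90 Tg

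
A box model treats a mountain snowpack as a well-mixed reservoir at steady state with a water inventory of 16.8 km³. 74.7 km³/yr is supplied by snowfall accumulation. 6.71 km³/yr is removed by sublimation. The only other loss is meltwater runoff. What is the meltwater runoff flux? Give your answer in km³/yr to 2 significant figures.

At steady state ΣF_in = ΣF_out.
ΣF_in = 74.700 km³/yr.
Meltwater runoff flux = ΣF_in − (6.71) = 74.700 − 6.710 = 67.99 km³/yr.

68 km³/yr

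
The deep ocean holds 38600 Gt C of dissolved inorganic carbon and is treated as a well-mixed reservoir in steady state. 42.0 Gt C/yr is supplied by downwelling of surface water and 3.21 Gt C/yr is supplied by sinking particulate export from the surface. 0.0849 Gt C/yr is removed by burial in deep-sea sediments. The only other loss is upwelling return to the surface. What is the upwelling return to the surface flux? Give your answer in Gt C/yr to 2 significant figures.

45 Gt C/yr

At steady state ΣF_in = ΣF_out.
ΣF_in = 42.0 + 3.21 = 45.210 Gt C/yr.
Upwelling return to the surface flux = ΣF_in − (0.0849) = 45.210 − 0.08490 = 45.13 Gt C/yr.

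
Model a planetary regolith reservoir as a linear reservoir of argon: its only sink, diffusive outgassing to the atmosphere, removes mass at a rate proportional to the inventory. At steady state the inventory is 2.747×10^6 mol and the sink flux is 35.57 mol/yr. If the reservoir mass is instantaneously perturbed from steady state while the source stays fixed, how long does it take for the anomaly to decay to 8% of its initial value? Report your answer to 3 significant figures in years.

195000 yr

For a linear reservoir the anomaly decays as exp(−t/τ) with τ = M/F = 2.747×10^6/35.57 = 77230 yr.
exp(−t/τ) = 0.08 ⇒ t = −τ ln(0.08) = 77230 × 2.526 = 195100 yr.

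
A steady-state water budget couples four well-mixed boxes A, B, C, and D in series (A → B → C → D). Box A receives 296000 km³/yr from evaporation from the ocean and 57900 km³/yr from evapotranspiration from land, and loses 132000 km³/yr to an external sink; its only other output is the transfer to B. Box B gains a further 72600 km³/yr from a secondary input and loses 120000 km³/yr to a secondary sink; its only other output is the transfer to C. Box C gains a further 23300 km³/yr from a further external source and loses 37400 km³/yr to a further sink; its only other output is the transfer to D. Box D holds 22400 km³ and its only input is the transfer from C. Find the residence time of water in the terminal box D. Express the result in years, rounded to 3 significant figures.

Box A: F(A→B) = (296000 + 57900) − 132000 = 221900 km³/yr.
Box B: F(B→C) = (221900 + 72600) − 120000 = 174500 km³/yr.
Box C: F(C→D) = (174500 + 23300) − 37400 = 160400 km³/yr.
Box D throughput = its input = 160400 km³/yr; τ = 22400 / 160400 = 0.1397 yr.

0.140 yr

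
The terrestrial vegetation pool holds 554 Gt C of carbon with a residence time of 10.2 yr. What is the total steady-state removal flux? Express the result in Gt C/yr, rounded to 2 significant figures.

F = M / τ = 554 / 10.2 = 54.31 Gt C/yr.

54 Gt C/yr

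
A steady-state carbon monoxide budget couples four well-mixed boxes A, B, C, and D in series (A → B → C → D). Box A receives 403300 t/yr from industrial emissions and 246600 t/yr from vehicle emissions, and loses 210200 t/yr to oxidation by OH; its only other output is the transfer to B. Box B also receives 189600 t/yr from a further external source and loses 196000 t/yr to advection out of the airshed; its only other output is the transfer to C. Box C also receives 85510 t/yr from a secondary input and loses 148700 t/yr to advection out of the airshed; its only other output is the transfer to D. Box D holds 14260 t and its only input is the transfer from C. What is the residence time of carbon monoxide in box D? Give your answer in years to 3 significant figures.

Box A: F(A→B) = (403300 + 246600) − 210200 = 439700 t/yr.
Box B: F(B→C) = (439700 + 189600) − 196000 = 433300 t/yr.
Box C: F(C→D) = (433300 + 85510) − 148700 = 370110 t/yr.
Box D throughput = its input = 370110 t/yr; τ = 14260 / 370110 = 0.03853 yr.

0.0385 yr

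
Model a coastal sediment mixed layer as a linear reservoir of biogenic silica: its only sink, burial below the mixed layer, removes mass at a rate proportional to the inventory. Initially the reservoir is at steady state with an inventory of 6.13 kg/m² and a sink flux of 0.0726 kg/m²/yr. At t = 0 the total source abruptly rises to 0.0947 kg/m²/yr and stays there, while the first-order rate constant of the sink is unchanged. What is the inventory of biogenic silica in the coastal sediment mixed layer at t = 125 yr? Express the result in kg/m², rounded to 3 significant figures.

τ = M₀/F₀ = 6.13/0.0726 = 84.44 yr; rate constant k = 1/τ.
New steady state M_∞ = F₁/k = F₁·τ = 0.0947 × 84.44 = 7.9960 kg/m².
M(t) = M_∞ + (M₀ − M_∞)·e^(−t/τ); t/τ = 125/84.44 = 1.480, so e^(−t/τ) = 0.2275.
M(t) = 7.9960 − 1.866 × 0.2275 = 7.5714 kg/m².

7.57 kg/m²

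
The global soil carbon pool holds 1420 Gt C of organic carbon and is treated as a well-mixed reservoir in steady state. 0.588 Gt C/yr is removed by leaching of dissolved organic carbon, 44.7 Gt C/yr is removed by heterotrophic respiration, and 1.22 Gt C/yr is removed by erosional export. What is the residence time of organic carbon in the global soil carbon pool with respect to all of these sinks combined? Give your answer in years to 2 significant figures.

31 yr

Total removal flux = 0.588 + 44.7 + 1.22 = 46.508 Gt C/yr.
τ = M / ΣF_out = 1420 / 46.508 = 30.53 yr.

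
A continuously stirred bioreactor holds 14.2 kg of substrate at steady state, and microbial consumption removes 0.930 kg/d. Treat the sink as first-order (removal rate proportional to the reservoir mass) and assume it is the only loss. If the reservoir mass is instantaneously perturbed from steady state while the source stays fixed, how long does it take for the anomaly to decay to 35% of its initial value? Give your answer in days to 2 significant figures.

16 d

For a linear reservoir the anomaly decays as exp(−t/τ) with τ = M/F = 14.2/0.930 = 15.27 d.
exp(−t/τ) = 0.35 ⇒ t = −τ ln(0.35) = 15.27 × 1.050 = 16.03 d.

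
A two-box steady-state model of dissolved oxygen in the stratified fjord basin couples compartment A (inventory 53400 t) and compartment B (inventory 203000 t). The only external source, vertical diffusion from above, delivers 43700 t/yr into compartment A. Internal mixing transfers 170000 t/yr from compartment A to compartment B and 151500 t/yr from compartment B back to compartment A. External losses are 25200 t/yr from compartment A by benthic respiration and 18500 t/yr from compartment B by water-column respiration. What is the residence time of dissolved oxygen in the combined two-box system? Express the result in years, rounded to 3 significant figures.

5.87 yr

Treat the two boxes together as one reservoir: the mixing fluxes between them are internal recycling, so τ = ΣM / Σ(external losses).
M_total = 53400 + 203000 = 256400 t.
ΣF_external_out = 25200 + 18500 = 43700 t/yr.
τ = M_total / ΣF_ext = 256400 / 43700 = 5.867 yr.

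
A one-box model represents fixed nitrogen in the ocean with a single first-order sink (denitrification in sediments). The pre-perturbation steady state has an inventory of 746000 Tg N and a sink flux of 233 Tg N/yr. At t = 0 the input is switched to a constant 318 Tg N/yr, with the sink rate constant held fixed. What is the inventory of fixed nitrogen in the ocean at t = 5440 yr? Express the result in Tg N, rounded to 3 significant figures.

968000 Tg N

The sink rate constant is k = F₀/M₀ = 233/746000 = 0.0003123 yr⁻¹.
Solving dM/dt = F₁ − kM with M(0) = M₀ gives M(t) = F₁/k + (M₀ − F₁/k)·e^(−kt).
F₁/k = 318/0.0003123 = 1.0181×10^6 Tg N; kt = 0.0003123 × 5440 = 1.699, e^(−kt) = 0.1829.
M(5440) = 1.0181×10^6 + (746000 − 1.0181×10^6) × 0.1829 = 1.0181×10^6 − 49760 = 968380 Tg N.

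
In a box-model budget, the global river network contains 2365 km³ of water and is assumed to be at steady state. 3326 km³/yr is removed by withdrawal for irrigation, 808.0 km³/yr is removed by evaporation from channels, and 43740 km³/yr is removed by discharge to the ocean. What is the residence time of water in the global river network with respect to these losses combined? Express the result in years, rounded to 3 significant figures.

0.0494 yr

Total removal = 3326 + 808.0 + 43740 = 47874 km³/yr.
τ = M / ΣF_out = 2365 / 47874 = 0.04940 yr.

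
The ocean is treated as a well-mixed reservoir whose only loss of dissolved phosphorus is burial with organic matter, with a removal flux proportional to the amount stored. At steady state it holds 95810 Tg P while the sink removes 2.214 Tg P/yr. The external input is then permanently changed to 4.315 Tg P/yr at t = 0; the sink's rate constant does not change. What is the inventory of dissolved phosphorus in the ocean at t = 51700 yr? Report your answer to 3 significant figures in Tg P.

The sink rate constant is k = F₀/M₀ = 2.214/95810 = 2.311×10^-5 yr⁻¹.
Solving dM/dt = F₁ − kM with M(0) = M₀ gives M(t) = F₁/k + (M₀ − F₁/k)·e^(−kt).
F₁/k = 4.315/2.311×10^-5 = 186730 Tg P; kt = 2.311×10^-5 × 51700 = 1.195, e^(−kt) = 0.3028.
M(51700) = 186730 + (95810 − 186730) × 0.3028 = 186730 − 27530 = 159200 Tg P.

159000 Tg P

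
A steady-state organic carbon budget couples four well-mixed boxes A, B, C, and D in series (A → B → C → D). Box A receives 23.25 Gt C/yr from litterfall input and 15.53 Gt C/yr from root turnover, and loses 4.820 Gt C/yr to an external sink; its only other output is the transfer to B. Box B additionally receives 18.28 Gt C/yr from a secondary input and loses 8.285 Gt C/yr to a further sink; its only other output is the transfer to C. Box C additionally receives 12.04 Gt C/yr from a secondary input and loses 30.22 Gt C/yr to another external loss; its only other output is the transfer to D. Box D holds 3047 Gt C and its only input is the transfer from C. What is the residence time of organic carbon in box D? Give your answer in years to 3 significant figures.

118 yr

Box A: F(A→B) = (23.25 + 15.53) − 4.820 = 33.960 Gt C/yr.
Box B: F(B→C) = (33.960 + 18.28) − 8.285 = 43.955 Gt C/yr.
Box C: F(C→D) = (43.955 + 12.04) − 30.22 = 25.775 Gt C/yr.
Box D throughput = its input = 25.775 Gt C/yr; τ = 3047 / 25.775 = 118.2 yr.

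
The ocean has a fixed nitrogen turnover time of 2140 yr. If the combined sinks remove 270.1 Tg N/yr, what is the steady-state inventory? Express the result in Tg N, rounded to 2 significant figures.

580000 Tg N

τ = M/F ⇒ M = τ × F = 2140 × 270.1 = 578000 Tg N.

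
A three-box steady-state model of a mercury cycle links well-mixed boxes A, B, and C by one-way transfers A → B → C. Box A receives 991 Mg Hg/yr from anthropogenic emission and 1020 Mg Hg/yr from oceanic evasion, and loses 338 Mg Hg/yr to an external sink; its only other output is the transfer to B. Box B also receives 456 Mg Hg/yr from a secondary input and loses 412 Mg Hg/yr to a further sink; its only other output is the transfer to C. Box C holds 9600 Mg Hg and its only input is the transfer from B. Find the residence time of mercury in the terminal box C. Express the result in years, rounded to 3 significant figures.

5.59 yr

Box A: F(A→B) = (991 + 1020) − 338 = 1673.0 Mg Hg/yr.
Box B: F(B→C) = (1673.0 + 456) − 412 = 1717.0 Mg Hg/yr.
Box C throughput = its input = 1717.0 Mg Hg/yr; τ = 9600 / 1717.0 = 5.591 yr.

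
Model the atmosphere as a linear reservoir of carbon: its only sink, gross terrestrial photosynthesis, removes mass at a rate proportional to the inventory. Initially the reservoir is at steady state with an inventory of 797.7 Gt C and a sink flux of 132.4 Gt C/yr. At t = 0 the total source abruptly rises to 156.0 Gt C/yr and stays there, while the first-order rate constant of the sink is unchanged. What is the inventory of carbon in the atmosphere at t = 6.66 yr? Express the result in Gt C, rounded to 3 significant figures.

893 Gt C

Residence time τ = M₀/F₀ = 6.025 yr. The eventual steady state is M_∞ = M₀·(F₁/F₀) = 797.7 × 156.0/132.4 = 939.89 Gt C.
The anomaly ΔM(t) = M(t) − M_∞ decays as ΔM₀·e^(−t/τ) with ΔM₀ = 797.7 − 939.89 = −142.2 Gt C.
At t = 6.66 yr, e^(−t/τ) = e^(−1.105) = 0.3311, so ΔM = −47.08 Gt C and M = 939.89 − 47.08 = 892.81 Gt C.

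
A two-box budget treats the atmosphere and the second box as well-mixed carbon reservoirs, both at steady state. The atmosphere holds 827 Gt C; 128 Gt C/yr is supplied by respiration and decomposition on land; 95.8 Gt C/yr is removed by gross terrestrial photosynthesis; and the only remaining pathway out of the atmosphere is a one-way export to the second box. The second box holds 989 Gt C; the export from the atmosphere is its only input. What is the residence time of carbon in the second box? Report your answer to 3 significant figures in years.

30.7 yr

Balance the atmosphere: ΣF_in = 128.00 Gt C/yr.
Export to the second box = ΣF_in − (95.8) = 32.200 Gt C/yr.
At steady state the output of the second box equals its input, 32.200 Gt C/yr.
τ = M / F = 989 / 32.200 = 30.71 yr.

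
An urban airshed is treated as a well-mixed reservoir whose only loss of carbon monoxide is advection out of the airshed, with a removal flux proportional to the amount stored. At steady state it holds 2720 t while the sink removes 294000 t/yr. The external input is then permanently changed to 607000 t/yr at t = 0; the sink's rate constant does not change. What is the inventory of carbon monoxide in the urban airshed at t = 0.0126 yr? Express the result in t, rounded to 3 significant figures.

4870 t

Residence time τ = M₀/F₀ = 0.009252 yr. The eventual steady state is M_∞ = M₀·(F₁/F₀) = 2720 × 607000/294000 = 5615.8 t.
The anomaly ΔM(t) = M(t) − M_∞ decays as ΔM₀·e^(−t/τ) with ΔM₀ = 2720 − 5615.8 = −2896 t.
At t = 0.0126 yr, e^(−t/τ) = e^(−1.362) = 0.2562, so ΔM = −741.8 t and M = 5615.8 − 741.8 = 4874.0 t.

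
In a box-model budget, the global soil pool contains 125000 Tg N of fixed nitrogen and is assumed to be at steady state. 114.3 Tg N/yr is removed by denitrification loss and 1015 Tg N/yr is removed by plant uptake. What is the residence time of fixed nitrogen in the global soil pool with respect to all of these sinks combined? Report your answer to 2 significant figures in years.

110 yr

Total removal flux = 114.3 + 1015 = 1129.3 Tg N/yr.
τ = M / ΣF_out = 125000 / 1129.3 = 110.7 yr.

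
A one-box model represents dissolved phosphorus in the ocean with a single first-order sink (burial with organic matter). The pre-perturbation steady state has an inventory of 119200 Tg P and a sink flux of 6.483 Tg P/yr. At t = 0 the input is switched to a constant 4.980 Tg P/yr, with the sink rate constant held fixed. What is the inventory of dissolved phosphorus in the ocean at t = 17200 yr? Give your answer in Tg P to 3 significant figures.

102000 Tg P

Residence time τ = M₀/F₀ = 18390 yr. The eventual steady state is M_∞ = M₀·(F₁/F₀) = 119200 × 4.980/6.483 = 91565 Tg P.
The anomaly ΔM(t) = M(t) − M_∞ decays as ΔM₀·e^(−t/τ) with ΔM₀ = 119200 − 91565 = 27630 Tg P.
At t = 17200 yr, e^(−t/τ) = e^(−0.9355) = 0.3924, so ΔM = 10840 Tg P and M = 91565 + 10840 = 102410 Tg P.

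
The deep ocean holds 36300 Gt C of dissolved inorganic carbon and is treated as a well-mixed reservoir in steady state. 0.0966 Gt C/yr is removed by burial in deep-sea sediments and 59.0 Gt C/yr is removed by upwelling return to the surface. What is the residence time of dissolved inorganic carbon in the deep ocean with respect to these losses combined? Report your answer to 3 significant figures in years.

614 yr

Total removal = 0.09660 + 59.00 = 59.097 Gt C/yr.
τ = M / ΣF_out = 36300 / 59.097 = 614.2 yr.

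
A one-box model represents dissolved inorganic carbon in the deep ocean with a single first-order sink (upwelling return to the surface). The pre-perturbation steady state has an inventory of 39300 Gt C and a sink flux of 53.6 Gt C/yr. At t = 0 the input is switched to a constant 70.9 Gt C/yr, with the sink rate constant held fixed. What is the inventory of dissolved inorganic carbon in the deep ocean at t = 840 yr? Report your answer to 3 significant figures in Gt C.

The sink rate constant is k = F₀/M₀ = 53.6/39300 = 0.001364 yr⁻¹.
Solving dM/dt = F₁ − kM with M(0) = M₀ gives M(t) = F₁/k + (M₀ − F₁/k)·e^(−kt).
F₁/k = 70.9/0.001364 = 51985 Gt C; kt = 0.001364 × 840 = 1.146, e^(−kt) = 0.3180.
M(840) = 51985 + (39300 − 51985) × 0.3180 = 51985 − 4034 = 47951 Gt C.

48000 Gt C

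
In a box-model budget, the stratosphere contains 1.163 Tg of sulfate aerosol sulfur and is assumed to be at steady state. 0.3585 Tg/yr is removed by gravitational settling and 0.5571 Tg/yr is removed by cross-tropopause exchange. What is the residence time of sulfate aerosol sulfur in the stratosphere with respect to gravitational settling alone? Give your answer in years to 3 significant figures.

3.24 yr

Residence time with respect to a single sink: τ = M / F_sink.
τ = 1.163 / 0.3585 = 3.244 yr.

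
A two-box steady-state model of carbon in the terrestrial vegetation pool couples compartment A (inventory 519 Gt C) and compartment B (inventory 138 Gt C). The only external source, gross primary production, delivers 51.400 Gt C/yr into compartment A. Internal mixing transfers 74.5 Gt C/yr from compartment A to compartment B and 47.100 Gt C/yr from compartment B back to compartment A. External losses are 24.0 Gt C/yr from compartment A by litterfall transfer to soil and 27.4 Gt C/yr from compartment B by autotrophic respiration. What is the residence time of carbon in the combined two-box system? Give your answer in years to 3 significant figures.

Treat the two boxes together as one reservoir: the mixing fluxes between them are internal recycling, so τ = ΣM / Σ(external losses).
M_total = 519 + 138 = 657.00 Gt C.
ΣF_external_out = 24.0 + 27.4 = 51.400 Gt C/yr.
τ = M_total / ΣF_ext = 657.00 / 51.400 = 12.78 yr.

12.8 yr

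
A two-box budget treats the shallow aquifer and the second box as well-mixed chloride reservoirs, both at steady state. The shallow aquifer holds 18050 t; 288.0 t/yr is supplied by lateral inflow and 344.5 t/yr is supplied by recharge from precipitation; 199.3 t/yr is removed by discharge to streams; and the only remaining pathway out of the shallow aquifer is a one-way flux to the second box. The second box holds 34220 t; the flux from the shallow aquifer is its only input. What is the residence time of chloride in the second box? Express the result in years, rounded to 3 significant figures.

Balance the shallow aquifer: ΣF_in = 288.0 + 344.5 = 632.50 t/yr.
Flux to the second box = ΣF_in − (199.3) = 433.20 t/yr.
At steady state the output of the second box equals its input, 433.20 t/yr.
τ = M / F = 34220 / 433.20 = 78.99 yr.

79.0 yr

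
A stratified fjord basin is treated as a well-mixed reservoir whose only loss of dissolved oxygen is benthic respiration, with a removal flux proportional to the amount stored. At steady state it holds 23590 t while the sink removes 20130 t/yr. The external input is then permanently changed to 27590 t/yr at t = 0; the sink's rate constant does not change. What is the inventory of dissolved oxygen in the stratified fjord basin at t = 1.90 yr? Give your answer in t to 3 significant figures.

τ = M₀/F₀ = 23590/20130 = 1.172 yr; rate constant k = 1/τ.
New steady state M_∞ = F₁/k = F₁·τ = 27590 × 1.172 = 32332 t.
M(t) = M_∞ + (M₀ − M_∞)·e^(−t/τ); t/τ = 1.90/1.172 = 1.621, so e^(−t/τ) = 0.1976.
M(t) = 32332 − 8742 × 0.1976 = 30604 t.

30600 t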